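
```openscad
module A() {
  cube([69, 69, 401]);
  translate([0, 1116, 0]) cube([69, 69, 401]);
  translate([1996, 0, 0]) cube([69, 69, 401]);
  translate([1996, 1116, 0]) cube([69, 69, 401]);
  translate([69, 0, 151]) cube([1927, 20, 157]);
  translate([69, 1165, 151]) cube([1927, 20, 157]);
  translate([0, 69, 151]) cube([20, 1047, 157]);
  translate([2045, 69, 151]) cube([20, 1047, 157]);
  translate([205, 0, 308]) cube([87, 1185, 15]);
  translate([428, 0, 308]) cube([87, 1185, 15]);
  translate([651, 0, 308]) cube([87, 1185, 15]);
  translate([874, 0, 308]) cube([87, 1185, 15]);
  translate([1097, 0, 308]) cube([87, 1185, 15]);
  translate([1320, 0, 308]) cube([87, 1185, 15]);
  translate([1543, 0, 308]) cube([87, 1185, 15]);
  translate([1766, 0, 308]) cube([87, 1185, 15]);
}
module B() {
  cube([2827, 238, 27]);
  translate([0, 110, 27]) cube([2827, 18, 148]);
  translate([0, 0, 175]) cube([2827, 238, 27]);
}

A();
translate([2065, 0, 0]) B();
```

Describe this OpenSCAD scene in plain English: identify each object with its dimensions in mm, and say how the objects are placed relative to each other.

A is a bed frame 2065 mm long (x) by 1185 mm wide (y). Four 69×69 mm corner posts, 401 mm tall, at the corners of the footprint. Four rails of 20 mm thickness and 157 mm height run between adjacent posts with their undersides at z = 151 mm, their outer faces flush with the outside of the frame (the two x-running rails run between the posts' inner faces; the two y-running rails run between the posts' inner faces). 8 slats, each 87 mm wide (x) and 15 mm thick, lie across the top of the two x-running rails, running the full 1185 mm width of the frame in y; the slats are evenly spaced along x between the inner faces of the end posts with equal gaps (rounded down to the nearest mm) at the −x end and between each pair — any rounding remainder accumulates at the +x end.

B is an I-beam lying along x, 2827 mm long. Overall section height 202 mm. Two flanges 238 mm wide (y) and 27 mm thick, one on the floor and one at the top; a web 18 mm thick runs between them, centred on the flange width.

The I-beam is against the bed frame's +x side, with their −y faces flush.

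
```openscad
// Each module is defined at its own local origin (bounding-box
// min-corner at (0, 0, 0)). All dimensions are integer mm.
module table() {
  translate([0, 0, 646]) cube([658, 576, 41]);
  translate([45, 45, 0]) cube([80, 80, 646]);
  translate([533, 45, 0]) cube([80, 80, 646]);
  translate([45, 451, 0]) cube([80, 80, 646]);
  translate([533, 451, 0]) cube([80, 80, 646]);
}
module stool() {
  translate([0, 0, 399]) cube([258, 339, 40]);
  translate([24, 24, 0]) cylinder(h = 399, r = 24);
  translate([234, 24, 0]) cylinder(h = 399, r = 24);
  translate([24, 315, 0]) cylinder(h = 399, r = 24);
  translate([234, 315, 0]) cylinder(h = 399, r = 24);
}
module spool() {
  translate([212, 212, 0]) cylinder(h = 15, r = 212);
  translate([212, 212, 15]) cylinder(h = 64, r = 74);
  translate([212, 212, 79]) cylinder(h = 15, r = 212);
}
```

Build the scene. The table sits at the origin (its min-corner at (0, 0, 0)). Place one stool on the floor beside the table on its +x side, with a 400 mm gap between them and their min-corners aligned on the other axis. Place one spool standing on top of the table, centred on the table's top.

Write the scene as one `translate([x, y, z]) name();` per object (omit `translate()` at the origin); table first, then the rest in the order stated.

table();
translate([1058, 0, 0]) stool();
translate([117, 76, 687]) spool();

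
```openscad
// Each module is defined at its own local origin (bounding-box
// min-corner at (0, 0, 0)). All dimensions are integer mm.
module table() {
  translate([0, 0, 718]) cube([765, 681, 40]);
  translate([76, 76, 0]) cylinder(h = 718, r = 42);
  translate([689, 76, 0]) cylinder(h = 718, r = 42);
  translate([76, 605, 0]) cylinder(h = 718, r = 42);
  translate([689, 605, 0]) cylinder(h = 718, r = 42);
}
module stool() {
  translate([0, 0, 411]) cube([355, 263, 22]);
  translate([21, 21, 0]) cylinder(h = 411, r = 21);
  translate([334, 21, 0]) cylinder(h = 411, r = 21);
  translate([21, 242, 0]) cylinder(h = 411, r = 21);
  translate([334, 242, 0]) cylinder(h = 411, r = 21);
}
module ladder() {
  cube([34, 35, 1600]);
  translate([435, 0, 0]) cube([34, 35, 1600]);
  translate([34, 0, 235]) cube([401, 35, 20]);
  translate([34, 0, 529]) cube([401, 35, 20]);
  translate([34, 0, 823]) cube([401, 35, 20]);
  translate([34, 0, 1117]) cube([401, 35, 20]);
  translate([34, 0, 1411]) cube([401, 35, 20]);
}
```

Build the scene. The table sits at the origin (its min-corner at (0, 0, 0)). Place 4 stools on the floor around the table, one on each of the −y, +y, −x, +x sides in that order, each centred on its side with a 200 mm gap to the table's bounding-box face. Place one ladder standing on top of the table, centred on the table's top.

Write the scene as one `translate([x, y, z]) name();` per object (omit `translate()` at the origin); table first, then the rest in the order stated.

table();
translate([205, -463, 0]) stool();
translate([205, 881, 0]) stool();
translate([-555, 209, 0]) stool();
translate([965, 209, 0]) stool();
translate([148, 323, 758]) ladder();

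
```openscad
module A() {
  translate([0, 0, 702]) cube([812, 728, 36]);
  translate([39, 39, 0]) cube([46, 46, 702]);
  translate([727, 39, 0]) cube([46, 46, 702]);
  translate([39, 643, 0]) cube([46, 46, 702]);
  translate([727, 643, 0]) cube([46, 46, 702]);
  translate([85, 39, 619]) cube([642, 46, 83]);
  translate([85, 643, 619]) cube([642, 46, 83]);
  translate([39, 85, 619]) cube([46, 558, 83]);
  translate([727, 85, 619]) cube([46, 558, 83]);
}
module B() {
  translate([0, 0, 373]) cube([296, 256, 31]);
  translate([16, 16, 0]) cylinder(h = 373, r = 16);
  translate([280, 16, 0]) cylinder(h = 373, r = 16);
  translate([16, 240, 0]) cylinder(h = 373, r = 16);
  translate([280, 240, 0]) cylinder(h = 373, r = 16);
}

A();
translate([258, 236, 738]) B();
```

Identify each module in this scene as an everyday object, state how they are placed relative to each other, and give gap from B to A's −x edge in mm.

A is a table. B is a stool. The stool is on top of the table, centred. The gap from the stool to the table's −x edge is 258 mm.

The stool's min-x is at 258; the table's min-x is 0; gap = 258 mm.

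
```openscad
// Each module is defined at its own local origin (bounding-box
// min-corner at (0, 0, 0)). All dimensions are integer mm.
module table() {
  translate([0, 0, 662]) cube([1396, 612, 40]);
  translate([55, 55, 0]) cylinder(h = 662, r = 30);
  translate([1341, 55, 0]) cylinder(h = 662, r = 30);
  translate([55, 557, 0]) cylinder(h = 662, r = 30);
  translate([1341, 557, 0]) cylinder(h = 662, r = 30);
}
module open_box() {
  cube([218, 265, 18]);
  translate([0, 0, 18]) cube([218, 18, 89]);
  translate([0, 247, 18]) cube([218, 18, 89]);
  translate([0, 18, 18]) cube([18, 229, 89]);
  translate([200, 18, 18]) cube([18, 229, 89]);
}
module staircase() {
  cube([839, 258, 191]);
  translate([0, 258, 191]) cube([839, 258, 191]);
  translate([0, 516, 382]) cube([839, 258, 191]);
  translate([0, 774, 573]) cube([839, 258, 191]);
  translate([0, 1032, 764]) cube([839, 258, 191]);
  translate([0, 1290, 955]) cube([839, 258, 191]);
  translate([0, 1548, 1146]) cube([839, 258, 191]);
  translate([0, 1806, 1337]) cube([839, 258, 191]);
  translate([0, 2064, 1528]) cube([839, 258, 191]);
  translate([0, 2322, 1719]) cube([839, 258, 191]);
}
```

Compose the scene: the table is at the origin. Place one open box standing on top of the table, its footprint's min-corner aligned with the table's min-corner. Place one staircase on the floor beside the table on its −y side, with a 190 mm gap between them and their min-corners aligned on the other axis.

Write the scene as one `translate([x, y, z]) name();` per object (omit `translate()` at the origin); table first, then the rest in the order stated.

table();
translate([0, 0, 702]) open_box();
translate([0, -2770, 0]) staircase();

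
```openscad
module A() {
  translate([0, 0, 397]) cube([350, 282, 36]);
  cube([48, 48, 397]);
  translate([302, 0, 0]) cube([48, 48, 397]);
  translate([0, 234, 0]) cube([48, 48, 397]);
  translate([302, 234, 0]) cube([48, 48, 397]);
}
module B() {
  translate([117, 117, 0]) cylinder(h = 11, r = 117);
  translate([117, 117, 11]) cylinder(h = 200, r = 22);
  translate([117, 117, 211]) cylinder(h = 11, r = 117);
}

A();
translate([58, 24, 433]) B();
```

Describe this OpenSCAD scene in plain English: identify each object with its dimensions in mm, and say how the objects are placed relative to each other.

A is a four-legged stool. The seat is a 350×282×36 mm slab whose top surface is at z = 433 mm; four square legs, each 48×48 mm in cross-section, run from the floor (z = 0) to the underside of the seat, each flush with a corner of the seat.

B is a spool: two coaxial disc flanges of radius 117 mm and thickness 11 mm, joined by a core cylinder of radius 22 mm and height 200 mm. The lower flange rests on z = 0 and the three cylinders share a vertical axis.

The spool is on top of the stool, centred.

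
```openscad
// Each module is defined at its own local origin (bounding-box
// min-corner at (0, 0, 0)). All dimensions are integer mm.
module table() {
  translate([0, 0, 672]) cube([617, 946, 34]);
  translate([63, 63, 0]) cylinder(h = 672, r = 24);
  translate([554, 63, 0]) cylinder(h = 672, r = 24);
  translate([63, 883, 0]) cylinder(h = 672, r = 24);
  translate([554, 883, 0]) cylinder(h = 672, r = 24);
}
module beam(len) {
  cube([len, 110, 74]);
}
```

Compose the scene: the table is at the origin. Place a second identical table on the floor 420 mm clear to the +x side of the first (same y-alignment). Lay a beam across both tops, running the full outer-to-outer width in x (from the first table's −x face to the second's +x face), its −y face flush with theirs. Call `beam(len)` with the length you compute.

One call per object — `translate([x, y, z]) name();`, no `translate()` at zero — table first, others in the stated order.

table();
translate([1037, 0, 0]) table();
translate([0, 0, 706]) beam(1654);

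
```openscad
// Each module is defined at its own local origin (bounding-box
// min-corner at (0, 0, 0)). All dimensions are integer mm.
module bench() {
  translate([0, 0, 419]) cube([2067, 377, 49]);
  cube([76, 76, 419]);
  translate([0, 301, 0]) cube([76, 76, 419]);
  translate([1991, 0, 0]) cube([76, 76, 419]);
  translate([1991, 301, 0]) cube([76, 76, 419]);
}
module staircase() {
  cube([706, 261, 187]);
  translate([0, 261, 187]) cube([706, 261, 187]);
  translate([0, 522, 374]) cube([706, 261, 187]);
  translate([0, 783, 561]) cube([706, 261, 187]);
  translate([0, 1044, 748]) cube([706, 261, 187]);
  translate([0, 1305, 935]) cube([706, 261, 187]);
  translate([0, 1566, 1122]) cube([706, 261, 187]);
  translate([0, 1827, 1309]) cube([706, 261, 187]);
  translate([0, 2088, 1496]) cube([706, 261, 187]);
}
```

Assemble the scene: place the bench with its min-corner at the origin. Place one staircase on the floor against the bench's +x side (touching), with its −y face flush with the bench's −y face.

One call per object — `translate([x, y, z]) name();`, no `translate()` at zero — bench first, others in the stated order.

bench();
translate([2067, 0, 0]) staircase();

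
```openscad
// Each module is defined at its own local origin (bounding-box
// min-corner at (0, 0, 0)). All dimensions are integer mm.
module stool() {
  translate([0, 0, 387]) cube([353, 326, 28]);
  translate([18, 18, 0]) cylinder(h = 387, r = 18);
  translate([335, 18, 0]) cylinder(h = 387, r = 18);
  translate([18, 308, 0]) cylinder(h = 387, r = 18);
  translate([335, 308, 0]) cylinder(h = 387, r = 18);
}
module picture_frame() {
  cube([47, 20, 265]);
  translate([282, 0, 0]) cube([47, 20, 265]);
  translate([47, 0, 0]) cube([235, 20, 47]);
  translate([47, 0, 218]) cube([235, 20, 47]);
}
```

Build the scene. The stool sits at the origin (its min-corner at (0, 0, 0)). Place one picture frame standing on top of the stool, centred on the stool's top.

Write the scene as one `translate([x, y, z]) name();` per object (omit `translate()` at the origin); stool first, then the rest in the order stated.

stool();
translate([12, 153, 415]) picture_frame();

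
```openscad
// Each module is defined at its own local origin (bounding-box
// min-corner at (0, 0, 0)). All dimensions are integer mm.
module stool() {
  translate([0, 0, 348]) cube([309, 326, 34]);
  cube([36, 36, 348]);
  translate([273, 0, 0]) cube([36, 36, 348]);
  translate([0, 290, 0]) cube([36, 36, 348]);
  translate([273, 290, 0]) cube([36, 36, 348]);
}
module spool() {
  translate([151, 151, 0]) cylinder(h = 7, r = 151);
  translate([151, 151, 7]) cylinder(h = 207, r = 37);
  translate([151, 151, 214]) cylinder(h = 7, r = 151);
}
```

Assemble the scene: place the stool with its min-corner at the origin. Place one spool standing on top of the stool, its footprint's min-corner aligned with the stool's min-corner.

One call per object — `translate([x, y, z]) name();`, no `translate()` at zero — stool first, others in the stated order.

stool();
translate([0, 0, 382]) spool();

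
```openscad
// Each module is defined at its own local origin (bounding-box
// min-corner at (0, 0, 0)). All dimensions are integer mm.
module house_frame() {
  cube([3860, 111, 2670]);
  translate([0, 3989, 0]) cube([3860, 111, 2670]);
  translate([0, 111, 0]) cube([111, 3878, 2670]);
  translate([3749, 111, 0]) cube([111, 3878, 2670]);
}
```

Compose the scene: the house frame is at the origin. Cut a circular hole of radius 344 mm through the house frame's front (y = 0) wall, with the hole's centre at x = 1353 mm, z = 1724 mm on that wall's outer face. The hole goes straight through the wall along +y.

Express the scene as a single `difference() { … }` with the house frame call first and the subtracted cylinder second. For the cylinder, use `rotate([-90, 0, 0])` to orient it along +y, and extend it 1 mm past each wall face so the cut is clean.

difference() {
  house_frame();
  translate([1353, -1, 1724]) rotate([-90, 0, 0]) cylinder(h = 113, r = 344);
}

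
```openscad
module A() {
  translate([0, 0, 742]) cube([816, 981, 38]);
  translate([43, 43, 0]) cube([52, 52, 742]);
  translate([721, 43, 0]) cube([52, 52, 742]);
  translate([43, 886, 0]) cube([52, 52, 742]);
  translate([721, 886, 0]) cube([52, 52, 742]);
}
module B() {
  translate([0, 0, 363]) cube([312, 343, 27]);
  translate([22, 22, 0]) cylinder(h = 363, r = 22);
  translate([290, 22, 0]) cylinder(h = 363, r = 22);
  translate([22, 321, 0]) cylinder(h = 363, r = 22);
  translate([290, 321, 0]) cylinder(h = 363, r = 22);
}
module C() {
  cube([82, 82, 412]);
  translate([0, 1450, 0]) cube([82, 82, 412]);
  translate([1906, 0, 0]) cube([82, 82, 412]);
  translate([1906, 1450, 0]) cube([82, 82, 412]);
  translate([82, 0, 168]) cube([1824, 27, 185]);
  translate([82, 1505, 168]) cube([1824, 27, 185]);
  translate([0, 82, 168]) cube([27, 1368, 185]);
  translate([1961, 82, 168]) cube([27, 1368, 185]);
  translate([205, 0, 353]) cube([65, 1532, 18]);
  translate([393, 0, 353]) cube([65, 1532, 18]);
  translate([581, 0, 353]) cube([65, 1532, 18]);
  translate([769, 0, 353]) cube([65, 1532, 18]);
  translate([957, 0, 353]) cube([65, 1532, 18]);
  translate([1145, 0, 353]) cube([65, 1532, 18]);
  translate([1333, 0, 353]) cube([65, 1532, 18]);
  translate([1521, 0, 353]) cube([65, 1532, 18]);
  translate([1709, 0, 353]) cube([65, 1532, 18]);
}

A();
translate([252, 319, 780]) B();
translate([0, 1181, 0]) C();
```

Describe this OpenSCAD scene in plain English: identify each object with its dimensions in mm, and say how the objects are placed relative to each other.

A is a table: top 816 mm (x) × 981 mm (y), 38 mm thick, upper face at z = 780 mm, on four 52×52 mm square legs, each inset 43 mm from the nearest pair of top edges, running from z = 0 to the bottom of the top.

B is a simple wooden stool: a rectangular seat 312 mm (x) by 343 mm (y), 27 mm thick, top face at z = 390 mm, on four round legs, each 44 mm in diameter. The legs rest on z = 0, each leg's axis is inset half a diameter from the nearest pair of seat edges (so the leg's bounding box is flush with the corner).

C is a bed frame 1988 mm long (x) by 1532 mm wide (y). Four 82×82 mm corner posts, 412 mm tall, at the corners of the footprint. Four rails of 27 mm thickness and 185 mm height run between adjacent posts with their undersides at z = 168 mm, their outer faces flush with the outside of the frame (the two x-running rails run between the posts' inner faces; the two y-running rails run between the posts' inner faces). 9 slats, each 65 mm wide (x) and 18 mm thick, lie across the top of the two x-running rails, running the full 1532 mm width of the frame in y; the slats are evenly spaced along x between the inner faces of the end posts with equal gaps (rounded down to the nearest mm) at the −x end and between each pair — any rounding remainder accumulates at the +x end.

The stool is on top of the table, centred. The bed frame is on the floor beside the table on its +y side.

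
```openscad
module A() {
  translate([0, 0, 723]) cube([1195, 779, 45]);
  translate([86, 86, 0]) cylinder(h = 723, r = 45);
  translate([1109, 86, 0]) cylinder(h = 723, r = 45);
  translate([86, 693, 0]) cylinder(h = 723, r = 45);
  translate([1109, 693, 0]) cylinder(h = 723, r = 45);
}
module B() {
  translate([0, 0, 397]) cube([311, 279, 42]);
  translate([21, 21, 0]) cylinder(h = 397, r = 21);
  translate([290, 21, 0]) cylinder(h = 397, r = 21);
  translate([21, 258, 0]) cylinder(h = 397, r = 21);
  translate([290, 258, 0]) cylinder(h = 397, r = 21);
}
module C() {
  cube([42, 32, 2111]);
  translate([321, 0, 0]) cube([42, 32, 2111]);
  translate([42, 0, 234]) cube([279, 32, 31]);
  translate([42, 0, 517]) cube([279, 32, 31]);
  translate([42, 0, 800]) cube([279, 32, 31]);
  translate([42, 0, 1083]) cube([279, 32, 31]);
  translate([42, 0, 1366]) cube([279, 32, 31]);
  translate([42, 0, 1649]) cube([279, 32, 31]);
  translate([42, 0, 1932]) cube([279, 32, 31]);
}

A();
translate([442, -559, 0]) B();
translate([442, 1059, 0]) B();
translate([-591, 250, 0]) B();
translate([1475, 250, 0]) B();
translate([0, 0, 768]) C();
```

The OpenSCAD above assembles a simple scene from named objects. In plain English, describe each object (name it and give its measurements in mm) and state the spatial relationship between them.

A is a rectangular dining table. The top is 1195×779×45 mm with its upper surface at z = 768 mm. It stands on four round legs of 90 mm diameter, each leg's bounding box inset 41 mm from the nearest pair of top edges, running from the floor to the underside of the top.

B is a four-legged stool. The seat is a 311×279×42 mm slab whose top surface is at z = 439 mm; four round legs, each 42 mm in diameter, run from the floor (z = 0) to the underside of the seat, each leg's axis is inset half a diameter from the nearest pair of seat edges (so the leg's bounding box is flush with the corner).

C is a straight ladder. Two 42×32 mm vertical rails, 2111 mm tall, stand 363 mm apart (outside-to-outside) with their front faces coplanar on the −y side. 7 rungs, each 32 mm deep and 31 mm tall, span between the inner faces of the rails, front faces flush with the rails. The lowest rung's underside is at z = 234 mm and rungs are spaced 283 mm apart (underside to underside).

Four stools sit around the table at the −y, +y, −x, +x sides. The ladder is on top of the table.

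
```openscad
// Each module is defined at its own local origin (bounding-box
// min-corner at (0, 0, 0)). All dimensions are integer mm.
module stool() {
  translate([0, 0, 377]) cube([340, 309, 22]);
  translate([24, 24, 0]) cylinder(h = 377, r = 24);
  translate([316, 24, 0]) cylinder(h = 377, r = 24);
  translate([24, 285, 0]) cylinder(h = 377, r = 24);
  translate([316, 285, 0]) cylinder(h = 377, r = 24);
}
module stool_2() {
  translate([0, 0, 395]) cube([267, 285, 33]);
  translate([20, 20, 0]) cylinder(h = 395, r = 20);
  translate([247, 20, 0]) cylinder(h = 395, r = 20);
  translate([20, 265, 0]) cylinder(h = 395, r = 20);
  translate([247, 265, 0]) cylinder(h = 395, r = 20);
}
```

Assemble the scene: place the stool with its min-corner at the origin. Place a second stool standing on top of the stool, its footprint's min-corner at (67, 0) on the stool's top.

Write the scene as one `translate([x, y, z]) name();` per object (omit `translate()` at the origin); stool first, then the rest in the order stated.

stool();
translate([67, 0, 399]) stool_2();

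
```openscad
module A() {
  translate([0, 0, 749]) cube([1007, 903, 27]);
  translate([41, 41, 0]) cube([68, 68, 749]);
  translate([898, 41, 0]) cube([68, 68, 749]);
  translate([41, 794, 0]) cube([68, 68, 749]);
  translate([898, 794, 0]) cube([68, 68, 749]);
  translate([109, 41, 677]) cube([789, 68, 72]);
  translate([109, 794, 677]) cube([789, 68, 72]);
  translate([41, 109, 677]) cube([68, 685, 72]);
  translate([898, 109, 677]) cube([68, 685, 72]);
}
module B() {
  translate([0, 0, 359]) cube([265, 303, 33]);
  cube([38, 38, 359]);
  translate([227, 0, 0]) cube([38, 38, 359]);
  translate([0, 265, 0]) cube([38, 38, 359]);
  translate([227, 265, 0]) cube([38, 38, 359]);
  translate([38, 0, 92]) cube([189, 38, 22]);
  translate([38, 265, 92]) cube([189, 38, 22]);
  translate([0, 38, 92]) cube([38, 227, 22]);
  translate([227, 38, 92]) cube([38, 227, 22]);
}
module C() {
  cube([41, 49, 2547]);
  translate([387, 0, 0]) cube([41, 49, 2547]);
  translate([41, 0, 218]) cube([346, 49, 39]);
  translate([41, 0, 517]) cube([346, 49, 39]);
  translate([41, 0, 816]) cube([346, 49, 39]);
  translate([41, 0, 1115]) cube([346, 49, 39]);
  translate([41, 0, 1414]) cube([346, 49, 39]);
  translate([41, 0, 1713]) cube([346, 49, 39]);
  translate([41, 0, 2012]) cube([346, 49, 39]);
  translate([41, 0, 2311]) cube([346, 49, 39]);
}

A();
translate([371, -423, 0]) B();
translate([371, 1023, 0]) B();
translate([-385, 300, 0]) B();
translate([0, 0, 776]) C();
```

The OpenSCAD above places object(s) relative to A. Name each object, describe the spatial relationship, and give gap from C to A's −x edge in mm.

A is a table. B is a stool. C is a ladder. Three stools sit around the table at the −y, +y, −x sides. The ladder is on top of the table. The gap from the ladder to the table's −x edge is 0 mm.

The ladder's min-x is at 0; the table's min-x is 0; gap = 0 mm.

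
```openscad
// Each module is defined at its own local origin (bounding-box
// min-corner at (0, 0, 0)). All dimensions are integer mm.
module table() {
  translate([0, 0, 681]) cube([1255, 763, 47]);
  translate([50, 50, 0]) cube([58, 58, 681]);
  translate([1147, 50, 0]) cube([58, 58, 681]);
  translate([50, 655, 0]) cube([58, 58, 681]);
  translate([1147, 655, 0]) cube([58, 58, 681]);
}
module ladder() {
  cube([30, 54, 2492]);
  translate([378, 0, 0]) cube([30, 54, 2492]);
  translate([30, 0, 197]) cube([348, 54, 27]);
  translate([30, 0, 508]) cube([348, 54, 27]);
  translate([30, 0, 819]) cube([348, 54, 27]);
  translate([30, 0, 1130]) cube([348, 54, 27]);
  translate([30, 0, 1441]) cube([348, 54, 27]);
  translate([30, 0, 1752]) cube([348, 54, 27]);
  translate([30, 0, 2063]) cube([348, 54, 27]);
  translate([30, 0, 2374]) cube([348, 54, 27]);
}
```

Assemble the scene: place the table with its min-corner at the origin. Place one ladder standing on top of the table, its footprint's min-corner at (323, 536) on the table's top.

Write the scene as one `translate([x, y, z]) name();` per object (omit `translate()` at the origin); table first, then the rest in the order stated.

table();
translate([323, 536, 728]) ladder();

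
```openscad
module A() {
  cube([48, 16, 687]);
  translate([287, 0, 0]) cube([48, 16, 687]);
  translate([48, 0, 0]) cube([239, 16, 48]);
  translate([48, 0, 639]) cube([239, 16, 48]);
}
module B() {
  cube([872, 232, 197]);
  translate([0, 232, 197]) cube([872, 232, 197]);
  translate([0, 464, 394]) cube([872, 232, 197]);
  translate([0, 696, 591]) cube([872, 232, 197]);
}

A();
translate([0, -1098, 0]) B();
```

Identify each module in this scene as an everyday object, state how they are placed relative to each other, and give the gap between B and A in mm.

The staircase's nearest face is 170 mm from the picture frame's −y face.

A is a picture frame. B is a staircase. The staircase is on the floor beside the picture frame on its −y side. The gap between the staircase and the picture frame is 170 mm.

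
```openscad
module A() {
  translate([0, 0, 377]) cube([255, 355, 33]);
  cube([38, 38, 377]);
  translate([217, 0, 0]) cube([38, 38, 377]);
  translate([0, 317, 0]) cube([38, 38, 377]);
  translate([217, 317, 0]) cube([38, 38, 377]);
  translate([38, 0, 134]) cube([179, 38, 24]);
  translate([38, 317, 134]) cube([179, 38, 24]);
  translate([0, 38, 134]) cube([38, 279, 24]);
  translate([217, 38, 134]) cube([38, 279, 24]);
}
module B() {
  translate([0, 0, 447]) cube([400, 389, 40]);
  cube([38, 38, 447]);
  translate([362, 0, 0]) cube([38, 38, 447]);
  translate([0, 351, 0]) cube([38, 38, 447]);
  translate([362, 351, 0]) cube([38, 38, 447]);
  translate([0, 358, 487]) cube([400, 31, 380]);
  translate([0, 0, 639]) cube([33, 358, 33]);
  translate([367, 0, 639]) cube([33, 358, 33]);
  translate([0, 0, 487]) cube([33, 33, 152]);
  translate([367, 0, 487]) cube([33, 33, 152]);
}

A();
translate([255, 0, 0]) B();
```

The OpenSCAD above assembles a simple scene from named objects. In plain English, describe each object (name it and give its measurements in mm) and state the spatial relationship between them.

A is a simple wooden stool: a rectangular seat 255 mm (x) by 355 mm (y), 33 mm thick, top face at z = 410 mm, on four square legs, each 38×38 mm in cross-section. The legs rest on z = 0, each flush with a corner of the seat. Four stretchers, 38 mm wide and 24 mm tall, connect adjacent legs with their undersides at z = 134 mm, each running between the inner faces of the legs it joins and aligned with the legs' outer faces on the other axis.

B is a chair: 400×389 mm seat, 40 mm thick, top at z = 487 mm, on four 38 mm square corner legs flush with the seat edges. A 31 mm thick backrest slab spans the full seat width, extending 380 mm above the seat top, its back face flush with the seat's +y edge. Two armrests of 33×33 mm section run along each side from the seat's front edge to the front of the backrest, top faces 185 mm above the seat top and outer faces flush with the seat's x-edges; a 33×33 mm post under the front of each armrest stands on the seat at the front corner.

The chair is against the stool's +x side, with their −y faces flush.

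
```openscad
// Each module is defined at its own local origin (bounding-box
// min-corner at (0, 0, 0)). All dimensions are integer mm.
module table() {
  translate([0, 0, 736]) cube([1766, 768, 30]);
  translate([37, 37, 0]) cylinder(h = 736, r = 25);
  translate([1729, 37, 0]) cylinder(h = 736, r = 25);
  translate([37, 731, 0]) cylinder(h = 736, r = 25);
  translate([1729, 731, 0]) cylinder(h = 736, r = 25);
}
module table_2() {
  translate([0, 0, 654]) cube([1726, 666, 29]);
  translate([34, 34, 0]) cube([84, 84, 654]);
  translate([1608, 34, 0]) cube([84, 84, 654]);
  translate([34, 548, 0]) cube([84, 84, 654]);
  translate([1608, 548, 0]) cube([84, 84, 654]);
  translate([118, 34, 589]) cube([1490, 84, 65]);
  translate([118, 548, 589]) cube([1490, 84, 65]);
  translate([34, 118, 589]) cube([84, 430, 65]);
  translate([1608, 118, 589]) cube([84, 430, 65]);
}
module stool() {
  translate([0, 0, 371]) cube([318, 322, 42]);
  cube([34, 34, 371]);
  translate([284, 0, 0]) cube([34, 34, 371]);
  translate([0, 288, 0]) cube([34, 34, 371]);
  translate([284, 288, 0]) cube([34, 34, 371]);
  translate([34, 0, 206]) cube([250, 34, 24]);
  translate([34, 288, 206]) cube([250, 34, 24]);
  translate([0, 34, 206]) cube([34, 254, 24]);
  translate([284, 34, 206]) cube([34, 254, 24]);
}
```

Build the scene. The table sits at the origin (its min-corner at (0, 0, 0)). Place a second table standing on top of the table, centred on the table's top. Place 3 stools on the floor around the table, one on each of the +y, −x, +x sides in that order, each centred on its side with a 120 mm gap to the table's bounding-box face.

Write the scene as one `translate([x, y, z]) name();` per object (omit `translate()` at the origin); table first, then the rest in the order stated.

table();
translate([20, 51, 766]) table_2();
translate([724, 888, 0]) stool();
translate([-438, 223, 0]) stool();
translate([1886, 223, 0]) stool();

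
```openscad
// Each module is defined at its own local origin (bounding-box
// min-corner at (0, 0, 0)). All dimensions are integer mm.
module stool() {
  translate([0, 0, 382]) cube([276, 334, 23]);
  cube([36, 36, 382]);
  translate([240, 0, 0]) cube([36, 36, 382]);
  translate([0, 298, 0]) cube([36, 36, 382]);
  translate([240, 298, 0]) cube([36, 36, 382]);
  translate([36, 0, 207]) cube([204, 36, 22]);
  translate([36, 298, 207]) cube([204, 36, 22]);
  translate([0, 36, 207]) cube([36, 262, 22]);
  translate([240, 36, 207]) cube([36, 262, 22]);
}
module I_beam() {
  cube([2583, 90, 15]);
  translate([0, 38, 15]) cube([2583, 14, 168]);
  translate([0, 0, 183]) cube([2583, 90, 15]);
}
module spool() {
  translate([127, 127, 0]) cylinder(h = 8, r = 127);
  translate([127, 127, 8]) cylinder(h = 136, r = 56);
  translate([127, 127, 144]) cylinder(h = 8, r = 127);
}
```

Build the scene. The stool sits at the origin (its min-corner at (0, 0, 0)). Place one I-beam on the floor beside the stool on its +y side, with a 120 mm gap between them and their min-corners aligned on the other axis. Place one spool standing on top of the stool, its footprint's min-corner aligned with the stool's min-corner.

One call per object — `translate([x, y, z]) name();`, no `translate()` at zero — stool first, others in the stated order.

stool();
translate([0, 454, 0]) I_beam();
translate([0, 0, 405]) spool();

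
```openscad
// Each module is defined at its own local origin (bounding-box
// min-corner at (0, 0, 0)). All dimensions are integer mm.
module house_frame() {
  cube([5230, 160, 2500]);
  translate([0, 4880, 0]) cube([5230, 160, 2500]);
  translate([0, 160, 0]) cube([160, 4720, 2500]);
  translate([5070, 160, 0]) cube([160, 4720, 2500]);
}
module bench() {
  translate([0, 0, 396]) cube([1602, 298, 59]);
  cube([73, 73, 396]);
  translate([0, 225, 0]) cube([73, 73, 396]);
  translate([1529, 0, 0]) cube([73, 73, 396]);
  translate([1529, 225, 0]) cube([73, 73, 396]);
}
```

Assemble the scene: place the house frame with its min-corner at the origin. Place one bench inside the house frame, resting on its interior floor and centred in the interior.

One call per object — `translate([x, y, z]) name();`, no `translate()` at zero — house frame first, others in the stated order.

house_frame();
translate([1814, 2371, 0]) bench();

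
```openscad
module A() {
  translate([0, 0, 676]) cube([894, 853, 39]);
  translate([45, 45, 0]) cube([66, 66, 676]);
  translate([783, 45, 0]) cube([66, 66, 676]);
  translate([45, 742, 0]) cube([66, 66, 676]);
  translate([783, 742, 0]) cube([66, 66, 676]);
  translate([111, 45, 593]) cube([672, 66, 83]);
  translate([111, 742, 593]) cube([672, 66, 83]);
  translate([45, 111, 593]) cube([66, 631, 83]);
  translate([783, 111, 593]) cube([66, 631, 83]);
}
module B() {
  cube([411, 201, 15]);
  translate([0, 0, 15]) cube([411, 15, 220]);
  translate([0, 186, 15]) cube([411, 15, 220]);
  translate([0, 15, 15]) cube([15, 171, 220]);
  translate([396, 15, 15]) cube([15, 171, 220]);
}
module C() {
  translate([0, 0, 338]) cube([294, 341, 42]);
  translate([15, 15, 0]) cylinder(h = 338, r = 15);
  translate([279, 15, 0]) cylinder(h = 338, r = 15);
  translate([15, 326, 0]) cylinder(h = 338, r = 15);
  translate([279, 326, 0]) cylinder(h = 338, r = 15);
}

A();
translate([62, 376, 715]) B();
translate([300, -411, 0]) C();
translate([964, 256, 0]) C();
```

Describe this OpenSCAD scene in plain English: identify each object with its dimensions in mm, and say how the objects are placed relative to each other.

A is a table: top 894 mm (x) × 853 mm (y), 39 mm thick, upper face at z = 715 mm, on four 66×66 mm square legs, each inset 45 mm from the nearest pair of top edges, running from z = 0 to the bottom of the top. Four apron rails, 66 mm thick and 83 mm tall, run between adjacent legs with their top edges flush with the underside of the top and their outer faces flush with the legs' outer faces.

B is an open-topped rectangular box: outside dimensions 411×201×235 mm, with a uniform wall and base thickness of 15 mm. The base is a full 411×201 slab on the floor; four walls sit on top of the base. The front and back walls (the −y and +y sides) span the full width; the two side walls fit between them.

C is a four-legged stool. The seat is 294×341 mm, 42 mm thick, top at z = 380 mm. It stands on four round legs, each 30 mm in diameter, from z = 0 to the seat underside, each leg's axis is inset half a diameter from the nearest pair of seat edges (so the leg's bounding box is flush with the corner).

The open box is on top of the table. Two stools sit around the table at the −y, +x sides.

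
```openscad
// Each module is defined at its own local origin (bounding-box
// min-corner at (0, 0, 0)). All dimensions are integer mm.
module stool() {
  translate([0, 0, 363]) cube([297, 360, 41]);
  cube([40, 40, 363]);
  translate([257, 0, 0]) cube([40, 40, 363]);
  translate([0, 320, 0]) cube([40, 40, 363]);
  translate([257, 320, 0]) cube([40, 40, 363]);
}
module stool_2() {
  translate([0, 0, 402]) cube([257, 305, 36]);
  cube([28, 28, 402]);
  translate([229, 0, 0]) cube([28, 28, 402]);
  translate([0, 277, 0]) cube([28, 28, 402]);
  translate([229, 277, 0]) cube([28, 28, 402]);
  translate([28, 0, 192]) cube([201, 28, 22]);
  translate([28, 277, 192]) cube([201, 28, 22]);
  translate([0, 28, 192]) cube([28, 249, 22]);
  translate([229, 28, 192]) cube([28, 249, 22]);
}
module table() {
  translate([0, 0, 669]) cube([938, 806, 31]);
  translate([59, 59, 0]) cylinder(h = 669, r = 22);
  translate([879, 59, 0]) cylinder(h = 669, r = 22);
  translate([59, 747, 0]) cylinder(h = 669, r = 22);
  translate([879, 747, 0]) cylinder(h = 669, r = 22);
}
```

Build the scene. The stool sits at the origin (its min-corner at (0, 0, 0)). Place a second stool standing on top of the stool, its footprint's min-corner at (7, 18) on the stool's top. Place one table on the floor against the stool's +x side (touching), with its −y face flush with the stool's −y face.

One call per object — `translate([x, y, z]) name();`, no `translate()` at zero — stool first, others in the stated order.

stool();
translate([7, 18, 404]) stool_2();
translate([297, 0, 0]) table();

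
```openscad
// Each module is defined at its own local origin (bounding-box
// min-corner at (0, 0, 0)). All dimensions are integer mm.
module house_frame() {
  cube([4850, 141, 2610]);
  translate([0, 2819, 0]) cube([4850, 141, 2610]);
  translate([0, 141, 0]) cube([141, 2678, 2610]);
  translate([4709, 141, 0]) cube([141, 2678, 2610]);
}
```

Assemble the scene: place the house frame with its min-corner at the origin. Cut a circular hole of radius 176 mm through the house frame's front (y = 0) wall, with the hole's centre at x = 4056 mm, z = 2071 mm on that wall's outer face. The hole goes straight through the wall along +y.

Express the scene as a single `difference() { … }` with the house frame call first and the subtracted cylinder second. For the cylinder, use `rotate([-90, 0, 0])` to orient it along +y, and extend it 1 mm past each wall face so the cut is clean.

difference() {
  house_frame();
  translate([4056, -1, 2071]) rotate([-90, 0, 0]) cylinder(h = 143, r = 176);
}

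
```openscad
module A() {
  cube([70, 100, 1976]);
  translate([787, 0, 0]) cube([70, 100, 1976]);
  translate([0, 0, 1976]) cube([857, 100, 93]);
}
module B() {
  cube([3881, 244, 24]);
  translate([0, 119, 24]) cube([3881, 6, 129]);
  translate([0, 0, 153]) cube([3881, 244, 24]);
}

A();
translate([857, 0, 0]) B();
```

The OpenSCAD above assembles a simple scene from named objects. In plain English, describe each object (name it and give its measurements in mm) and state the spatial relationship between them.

A is a door frame. The clear opening is 717 mm wide and 1976 mm high. Two 70 mm wide jambs, 100 mm deep, stand either side of the opening from the floor to the top of the opening. A 93 mm thick head sits across the top of both jambs, spanning the full outside width of the frame.

B is an I-beam lying along x, 3881 mm long. Overall section height 177 mm. Two flanges 244 mm wide (y) and 24 mm thick, one on the floor and one at the top; a web 6 mm thick runs between them, centred on the flange width.

The I-beam is against the door frame's +x side, with their −y faces flush.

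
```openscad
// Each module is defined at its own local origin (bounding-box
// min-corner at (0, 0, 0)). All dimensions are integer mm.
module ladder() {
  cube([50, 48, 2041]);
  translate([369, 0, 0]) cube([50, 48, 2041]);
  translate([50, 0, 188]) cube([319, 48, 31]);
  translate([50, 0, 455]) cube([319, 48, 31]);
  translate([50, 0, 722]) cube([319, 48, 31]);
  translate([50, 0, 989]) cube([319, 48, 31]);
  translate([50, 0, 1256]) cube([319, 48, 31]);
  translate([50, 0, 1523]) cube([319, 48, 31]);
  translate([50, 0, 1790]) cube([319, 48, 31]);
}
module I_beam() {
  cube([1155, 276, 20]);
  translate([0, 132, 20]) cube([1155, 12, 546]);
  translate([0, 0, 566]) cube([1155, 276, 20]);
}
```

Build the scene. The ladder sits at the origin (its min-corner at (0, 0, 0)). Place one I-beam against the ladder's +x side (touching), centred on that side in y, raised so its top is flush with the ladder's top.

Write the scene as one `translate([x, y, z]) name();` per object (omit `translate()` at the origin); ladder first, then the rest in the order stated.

ladder();
translate([419, -114, 1455]) I_beam();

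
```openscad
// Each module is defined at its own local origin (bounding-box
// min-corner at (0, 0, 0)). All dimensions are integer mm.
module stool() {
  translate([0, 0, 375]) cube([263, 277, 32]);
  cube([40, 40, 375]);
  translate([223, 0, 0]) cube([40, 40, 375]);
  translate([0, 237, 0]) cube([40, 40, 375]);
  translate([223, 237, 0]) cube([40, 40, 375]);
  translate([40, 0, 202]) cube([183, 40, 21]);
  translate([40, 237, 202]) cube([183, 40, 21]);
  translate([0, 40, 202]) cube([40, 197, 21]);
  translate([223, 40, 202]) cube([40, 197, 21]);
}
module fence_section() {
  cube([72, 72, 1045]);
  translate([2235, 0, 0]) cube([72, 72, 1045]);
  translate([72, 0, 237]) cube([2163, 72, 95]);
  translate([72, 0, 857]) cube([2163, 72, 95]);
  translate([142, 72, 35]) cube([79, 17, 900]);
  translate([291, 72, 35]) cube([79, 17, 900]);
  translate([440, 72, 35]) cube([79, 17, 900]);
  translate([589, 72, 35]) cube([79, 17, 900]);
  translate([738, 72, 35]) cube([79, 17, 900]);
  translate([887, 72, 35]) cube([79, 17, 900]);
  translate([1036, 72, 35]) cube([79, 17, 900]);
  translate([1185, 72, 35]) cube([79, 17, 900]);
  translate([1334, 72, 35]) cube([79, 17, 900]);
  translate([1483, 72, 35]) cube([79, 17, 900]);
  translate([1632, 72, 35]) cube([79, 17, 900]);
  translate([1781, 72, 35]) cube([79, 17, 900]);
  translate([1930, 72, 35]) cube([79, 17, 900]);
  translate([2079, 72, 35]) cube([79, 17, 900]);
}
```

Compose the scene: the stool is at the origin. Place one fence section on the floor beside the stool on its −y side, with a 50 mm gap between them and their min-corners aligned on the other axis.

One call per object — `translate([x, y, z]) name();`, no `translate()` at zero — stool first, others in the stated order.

stool();
translate([0, -139, 0]) fence_section();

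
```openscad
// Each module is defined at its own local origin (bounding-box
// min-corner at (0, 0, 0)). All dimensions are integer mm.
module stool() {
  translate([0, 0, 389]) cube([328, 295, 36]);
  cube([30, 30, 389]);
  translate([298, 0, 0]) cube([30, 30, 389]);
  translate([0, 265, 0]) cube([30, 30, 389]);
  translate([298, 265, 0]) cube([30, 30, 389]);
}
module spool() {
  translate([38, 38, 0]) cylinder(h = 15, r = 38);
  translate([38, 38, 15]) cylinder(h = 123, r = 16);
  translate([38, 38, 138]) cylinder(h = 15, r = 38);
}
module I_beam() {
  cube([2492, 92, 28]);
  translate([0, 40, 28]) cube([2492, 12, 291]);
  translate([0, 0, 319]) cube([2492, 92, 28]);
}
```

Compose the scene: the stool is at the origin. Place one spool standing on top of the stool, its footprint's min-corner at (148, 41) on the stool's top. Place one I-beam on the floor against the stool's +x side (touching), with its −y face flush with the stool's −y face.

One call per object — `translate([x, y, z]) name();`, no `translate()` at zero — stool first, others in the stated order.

stool();
translate([148, 41, 425]) spool();
translate([328, 0, 0]) I_beam();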